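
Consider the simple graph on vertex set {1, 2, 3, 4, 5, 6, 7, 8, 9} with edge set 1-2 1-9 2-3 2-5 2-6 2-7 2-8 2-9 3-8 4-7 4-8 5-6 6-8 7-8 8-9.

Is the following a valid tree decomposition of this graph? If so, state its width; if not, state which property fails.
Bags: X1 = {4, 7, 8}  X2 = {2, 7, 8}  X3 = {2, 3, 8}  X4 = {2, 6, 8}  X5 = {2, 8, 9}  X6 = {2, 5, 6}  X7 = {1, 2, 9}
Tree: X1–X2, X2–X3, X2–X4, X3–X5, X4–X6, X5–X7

Checking the three conditions: (i) the bags cover all of {1, 2, 3, 4, 5, 6, 7, 8, 9}; (ii) for each edge, some bag contains both endpoints; (iii) the bags containing any fixed vertex form a subtree. All hold, so the decomposition is valid with width 3 − 1 = 2.

Yes; width 2.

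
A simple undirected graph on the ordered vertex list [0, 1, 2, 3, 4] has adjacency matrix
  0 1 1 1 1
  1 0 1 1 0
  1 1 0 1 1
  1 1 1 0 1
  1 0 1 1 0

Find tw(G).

A width-3 tree decomposition is:
Bags: B1 = {0, 2, 3, 4}  B2 = {0, 1, 2, 3}
Tree: B1–B2
The largest bag has 4 vertices, giving width 3; this decomposition certifies tw(G) ≤ 3. Conversely, {0, 1, 2, 3} is a clique of size 4, and the vertices of any clique must share a bag in every tree decomposition; so some bag has ≥ 4 vertices and tw(G) ≥ 3. Hence tw(G) = 3 exactly.

3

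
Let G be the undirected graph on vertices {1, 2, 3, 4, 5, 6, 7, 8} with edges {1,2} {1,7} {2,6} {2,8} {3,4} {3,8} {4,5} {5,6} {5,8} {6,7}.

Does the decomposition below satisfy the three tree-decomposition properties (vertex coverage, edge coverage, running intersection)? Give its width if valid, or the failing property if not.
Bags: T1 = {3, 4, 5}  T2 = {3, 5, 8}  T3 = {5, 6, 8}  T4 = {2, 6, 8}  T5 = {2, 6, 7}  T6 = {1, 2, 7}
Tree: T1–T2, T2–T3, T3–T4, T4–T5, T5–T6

Yes; width 2.

Every vertex of G appears in some bag (union = {1, 2, 3, 4, 5, 6, 7, 8}); every edge is covered by a bag; and for each vertex v the set of bags containing v is connected in the bag tree. The decomposition is therefore valid. The largest bag has 3 vertices, so the width is 2.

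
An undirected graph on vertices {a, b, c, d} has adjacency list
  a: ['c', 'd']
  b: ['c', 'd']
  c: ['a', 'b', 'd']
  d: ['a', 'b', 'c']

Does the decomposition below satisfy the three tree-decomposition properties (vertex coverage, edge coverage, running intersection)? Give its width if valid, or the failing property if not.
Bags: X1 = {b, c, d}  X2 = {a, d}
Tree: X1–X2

A tree decomposition must satisfy three properties: every vertex lies in some bag; for every edge, both endpoints lie together in some bag; and for every vertex, the bags containing it form a connected subtree. Here edge (c,a) lies in no bag, so the decomposition is invalid.

No — edge (c,a) lies in no bag.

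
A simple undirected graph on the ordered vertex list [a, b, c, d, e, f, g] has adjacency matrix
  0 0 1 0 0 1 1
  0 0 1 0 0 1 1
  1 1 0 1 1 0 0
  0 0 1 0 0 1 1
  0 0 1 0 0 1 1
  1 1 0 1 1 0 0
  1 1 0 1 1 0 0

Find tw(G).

3

A width-3 tree decomposition is:
Bags: B1 = {a, c, f, g}  B2 = {b, c, f, g}  B3 = {c, e, f, g}  B4 = {c, d, f, g}
Tree: B1–B2, B2–B3, B3–B4
The largest bag has 4 vertices, giving width 3; this decomposition certifies tw(G) ≤ 3. For the lower bound: the 4 vertex sets {a,c}, {b,f}, {g}, {e} are disjoint, each induces a connected subgraph, and every pair is joined by at least one edge of G. Contracting each set to a single vertex therefore yields K_{4} as a minor, and since treewidth is minor-monotone, tw(G) ≥ tw(K_{4}) = 3. Therefore the treewidth is 3.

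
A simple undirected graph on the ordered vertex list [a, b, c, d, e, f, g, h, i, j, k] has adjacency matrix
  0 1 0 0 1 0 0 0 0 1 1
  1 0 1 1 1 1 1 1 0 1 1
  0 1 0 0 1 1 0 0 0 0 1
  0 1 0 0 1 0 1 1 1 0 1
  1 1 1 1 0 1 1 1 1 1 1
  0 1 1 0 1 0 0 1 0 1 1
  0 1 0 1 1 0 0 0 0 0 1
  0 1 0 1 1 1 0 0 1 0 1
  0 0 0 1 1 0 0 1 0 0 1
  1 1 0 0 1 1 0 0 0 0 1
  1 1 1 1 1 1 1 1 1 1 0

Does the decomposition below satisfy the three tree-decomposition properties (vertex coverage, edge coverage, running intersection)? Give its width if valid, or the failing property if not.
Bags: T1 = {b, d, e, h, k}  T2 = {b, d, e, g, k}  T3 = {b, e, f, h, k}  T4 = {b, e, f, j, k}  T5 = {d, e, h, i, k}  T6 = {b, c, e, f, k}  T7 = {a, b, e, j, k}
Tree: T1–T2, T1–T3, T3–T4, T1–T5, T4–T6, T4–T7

Vertex coverage: the bags together contain {a, b, c, d, e, f, g, h, i, j, k}, the full vertex set. Edge coverage: each edge of G has both endpoints in at least one bag. Running intersection: for every vertex, the bags containing it form a connected subtree. All three properties hold, so this is a valid tree decomposition of width max|bag| − 1 = 4, and hence tw(G) ≤ 4.

Yes; width 4.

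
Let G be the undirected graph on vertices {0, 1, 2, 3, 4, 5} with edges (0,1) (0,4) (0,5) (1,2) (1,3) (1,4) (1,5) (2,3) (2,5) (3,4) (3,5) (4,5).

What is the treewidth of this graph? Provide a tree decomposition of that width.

Treewidth 3.
Bags: B1 = {1, 3, 4, 5}  B2 = {1, 2, 3, 5}  B3 = {0, 1, 4, 5}
Tree: B1–B2, B1–B3

Each bag holds 4 vertices, so the decomposition has width 3, which upper-bounds the treewidth. Conversely, {0, 1, 4, 5} is a clique of size 4, and the vertices of any clique must share a bag in every tree decomposition; so some bag has ≥ 4 vertices and tw(G) ≥ 3. The upper and lower bounds meet at 3, so that is the treewidth.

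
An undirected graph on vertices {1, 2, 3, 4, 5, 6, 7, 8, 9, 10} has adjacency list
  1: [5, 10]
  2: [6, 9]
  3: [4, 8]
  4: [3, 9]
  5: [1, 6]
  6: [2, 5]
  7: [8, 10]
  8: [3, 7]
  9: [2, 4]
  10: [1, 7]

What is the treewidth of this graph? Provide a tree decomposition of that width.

Treewidth 2.
One optimal decomposition is:
Bags: B1 = {7, 8, 10}  B2 = {1, 8, 10}  B3 = {1, 5, 8}  B4 = {5, 6, 8}  B5 = {2, 6, 8}  B6 = {2, 8, 9}  B7 = {4, 8, 9}  B8 = {3, 4, 8}
Tree: B1–B2, B2–B3, B3–B4, B4–B5, B5–B6, B6–B7, B7–B8

Each bag holds 3 vertices, so the decomposition has width 2, which upper-bounds the treewidth. Since 8–7–10–1–5–6–2–9–4–3–8 is a cycle in G, G is not acyclic. Forests are exactly the graphs of treewidth ≤ 1, so tw(G) ≥ 2. Hence tw(G) = 2 exactly.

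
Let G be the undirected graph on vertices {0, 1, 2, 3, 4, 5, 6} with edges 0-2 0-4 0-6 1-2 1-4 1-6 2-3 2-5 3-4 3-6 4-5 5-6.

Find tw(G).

3

A width-3 tree decomposition is:
Bags: B1 = {1, 2, 4, 6}  B2 = {0, 2, 4, 6}  B3 = {2, 3, 4, 6}  B4 = {2, 4, 5, 6}
Tree: B1–B2, B2–B3, B3–B4
The largest bag has 4 vertices, giving width 3; this decomposition certifies tw(G) ≤ 3. For the lower bound: the 4 vertex sets {1,6}, {0,2}, {4}, {3} are disjoint, each induces a connected subgraph, and every pair is joined by at least one edge of G. Contracting each set to a single vertex therefore yields K_{4} as a minor, and since treewidth is minor-monotone, tw(G) ≥ tw(K_{4}) = 3. Combining the bounds, tw(G) = 3.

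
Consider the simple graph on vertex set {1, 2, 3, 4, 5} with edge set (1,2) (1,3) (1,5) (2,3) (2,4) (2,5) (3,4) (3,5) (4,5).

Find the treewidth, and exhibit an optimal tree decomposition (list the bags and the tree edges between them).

Each bag holds 4 vertices, so the decomposition has width 3, which upper-bounds the treewidth. Conversely, {1, 2, 3, 5} is a clique of size 4, and the vertices of any clique must share a bag in every tree decomposition; so some bag has ≥ 4 vertices and tw(G) ≥ 3. The upper and lower bounds meet at 3, so that is the treewidth.

Treewidth 3.
One optimal decomposition is:
Bags: B1 = {1, 2, 3, 5}  B2 = {2, 3, 4, 5}
Tree: B1–B2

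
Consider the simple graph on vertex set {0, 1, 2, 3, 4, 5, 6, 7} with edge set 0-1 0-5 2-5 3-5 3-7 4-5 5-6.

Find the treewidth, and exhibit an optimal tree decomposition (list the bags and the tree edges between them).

The largest bag has 2 vertices, giving width 1; this decomposition certifies tw(G) ≤ 1. Any graph with an edge has treewidth ≥ 1, and G has the edge 5–4. Hence tw(G) = 1 exactly.

Treewidth 1.
One optimal decomposition is:
Bags: B1 = {4, 5}  B2 = {0, 5}  B3 = {3, 5}  B4 = {2, 5}  B5 = {3, 7}  B6 = {0, 1}  B7 = {5, 6}
Tree: B1–B2, B1–B3, B2–B4, B3–B5, B2–B6, B2–B7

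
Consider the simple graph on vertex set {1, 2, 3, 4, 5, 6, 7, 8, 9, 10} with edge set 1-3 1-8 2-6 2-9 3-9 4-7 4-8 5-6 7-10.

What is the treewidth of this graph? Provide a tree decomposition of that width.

The largest bag has 2 vertices, giving width 1; this decomposition certifies tw(G) ≤ 1. G has an edge, so its treewidth is at least 1. Therefore the treewidth is 1.

Treewidth 1.
One optimal decomposition is:
Bags: B1 = {7, 10}  B2 = {4, 7}  B3 = {4, 8}  B4 = {1, 8}  B5 = {1, 3}  B6 = {3, 9}  B7 = {2, 9}  B8 = {2, 6}  B9 = {5, 6}
Tree: B1–B2, B2–B3, B3–B4, B4–B5, B5–B6, B6–B7, B7–B8, B8–B9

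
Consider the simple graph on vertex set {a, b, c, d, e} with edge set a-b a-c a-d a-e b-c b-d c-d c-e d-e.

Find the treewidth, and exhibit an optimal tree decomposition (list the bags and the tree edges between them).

The largest bag has 4 vertices, giving width 3; this decomposition certifies tw(G) ≤ 3. On the other hand G contains the 4-clique {a, c, d, e}. A clique must lie in a single bag of any decomposition, so no decomposition can have width below 3. Combining the bounds, tw(G) = 3.

Treewidth 3.
One such decomposition:
Bags: B1 = {a, c, d, e}  B2 = {a, b, c, d}
Tree: B1–B2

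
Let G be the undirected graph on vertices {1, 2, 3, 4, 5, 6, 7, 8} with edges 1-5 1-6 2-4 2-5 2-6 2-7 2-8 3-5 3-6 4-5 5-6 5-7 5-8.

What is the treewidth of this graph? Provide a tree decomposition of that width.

The largest bag has 3 vertices, giving width 2; this decomposition certifies tw(G) ≤ 2. On the other hand G contains the 3-clique {1, 5, 6}. A clique must lie in a single bag of any decomposition, so no decomposition can have width below 2. The upper and lower bounds meet at 2, so that is the treewidth.

Treewidth 2.
Bags: B1 = {2, 5, 7}  B2 = {2, 5, 6}  B3 = {2, 5, 8}  B4 = {3, 5, 6}  B5 = {1, 5, 6}  B6 = {2, 4, 5}
Tree: B1–B2, B2–B3, B2–B4, B2–B5, B2–B6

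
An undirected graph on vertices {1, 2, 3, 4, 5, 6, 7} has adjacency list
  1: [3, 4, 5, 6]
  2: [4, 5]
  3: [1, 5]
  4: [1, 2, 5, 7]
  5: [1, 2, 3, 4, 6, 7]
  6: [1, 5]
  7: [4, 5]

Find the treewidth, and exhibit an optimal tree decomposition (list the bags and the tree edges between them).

Each bag holds 3 vertices, so the decomposition has width 2, which upper-bounds the treewidth. For the lower bound, the 3 vertices {1, 3, 5} are pairwise adjacent, and any tree decomposition puts a clique entirely inside one bag — forcing width ≥ 2. Hence tw(G) = 2 exactly.

Treewidth 2.
One optimal decomposition is:
Bags: B1 = {1, 4, 5}  B2 = {2, 4, 5}  B3 = {1, 3, 5}  B4 = {1, 5, 6}  B5 = {4, 5, 7}
Tree: B1–B2, B1–B3, B3–B4, B2–B5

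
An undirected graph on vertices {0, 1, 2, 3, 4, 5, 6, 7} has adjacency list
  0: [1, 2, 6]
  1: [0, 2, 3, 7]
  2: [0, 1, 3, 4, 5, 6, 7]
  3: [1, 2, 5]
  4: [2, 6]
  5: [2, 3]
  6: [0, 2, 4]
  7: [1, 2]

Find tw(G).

2

A width-2 tree decomposition is:
Bags: B1 = {1, 2, 3}  B2 = {2, 3, 5}  B3 = {0, 1, 2}  B4 = {1, 2, 7}  B5 = {0, 2, 6}  B6 = {2, 4, 6}
Tree: B1–B2, B1–B3, B3–B4, B3–B5, B5–B6
Every bag has size at most 3, so the width is 3 − 1 = 2 and tw(G) ≤ 2. For the lower bound, the 3 vertices {0, 1, 2} are pairwise adjacent, and any tree decomposition puts a clique entirely inside one bag — forcing width ≥ 2. Therefore the treewidth is 2.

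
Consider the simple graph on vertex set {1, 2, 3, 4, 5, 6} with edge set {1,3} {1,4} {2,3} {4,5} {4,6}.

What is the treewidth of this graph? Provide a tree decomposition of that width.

Each bag holds 2 vertices, so the decomposition has width 1, which upper-bounds the treewidth. Since G has at least one edge (e.g. 1–3), it is not an edgeless graph, so tw(G) ≥ 1. Combining the bounds, tw(G) = 1.

Treewidth 1.
Bags: B1 = {1, 3}  B2 = {1, 4}  B3 = {2, 3}  B4 = {4, 6}  B5 = {4, 5}
Tree: B1–B2, B1–B3, B2–B4, B4–B5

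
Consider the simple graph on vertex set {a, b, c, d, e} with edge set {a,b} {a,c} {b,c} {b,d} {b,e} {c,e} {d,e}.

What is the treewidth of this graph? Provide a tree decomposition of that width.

Every bag has size at most 3, so the width is 3 − 1 = 2 and tw(G) ≤ 2. On the other hand G contains the 3-clique {b, d, e}. A clique must lie in a single bag of any decomposition, so no decomposition can have width below 2. The upper and lower bounds meet at 2, so that is the treewidth.

Treewidth 2.
One such decomposition:
Bags: B1 = {b, d, e}  B2 = {b, c, e}  B3 = {a, b, c}
Tree: B1–B2, B2–B3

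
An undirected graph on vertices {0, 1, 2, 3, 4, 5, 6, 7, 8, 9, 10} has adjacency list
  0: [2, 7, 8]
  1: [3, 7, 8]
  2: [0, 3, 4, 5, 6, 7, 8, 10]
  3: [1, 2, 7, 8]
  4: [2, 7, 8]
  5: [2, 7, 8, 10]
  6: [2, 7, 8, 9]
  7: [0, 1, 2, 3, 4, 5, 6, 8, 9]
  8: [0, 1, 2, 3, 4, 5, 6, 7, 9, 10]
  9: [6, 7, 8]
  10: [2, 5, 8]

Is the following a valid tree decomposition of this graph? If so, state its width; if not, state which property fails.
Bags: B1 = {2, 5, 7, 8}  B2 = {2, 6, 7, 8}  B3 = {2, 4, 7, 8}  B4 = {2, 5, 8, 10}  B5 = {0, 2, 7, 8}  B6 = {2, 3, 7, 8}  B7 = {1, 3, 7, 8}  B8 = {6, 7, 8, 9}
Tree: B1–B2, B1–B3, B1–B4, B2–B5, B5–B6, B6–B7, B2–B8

Yes; width 3.

Every vertex of G appears in some bag (union = {0, 1, 2, 3, 4, 5, 6, 7, 8, 9, 10}); every edge is covered by a bag; and for each vertex v the set of bags containing v is connected in the bag tree. The decomposition is therefore valid. The largest bag has 4 vertices, so the width is 3.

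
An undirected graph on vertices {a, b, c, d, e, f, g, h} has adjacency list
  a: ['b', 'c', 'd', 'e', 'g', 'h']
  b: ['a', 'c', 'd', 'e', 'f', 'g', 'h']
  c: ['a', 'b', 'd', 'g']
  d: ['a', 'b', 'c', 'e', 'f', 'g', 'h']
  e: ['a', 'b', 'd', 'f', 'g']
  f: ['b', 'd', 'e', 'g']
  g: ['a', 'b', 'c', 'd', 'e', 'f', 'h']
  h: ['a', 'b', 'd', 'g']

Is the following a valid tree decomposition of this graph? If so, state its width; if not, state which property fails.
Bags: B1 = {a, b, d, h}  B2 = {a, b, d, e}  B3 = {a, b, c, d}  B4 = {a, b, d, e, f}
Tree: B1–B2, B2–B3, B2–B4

No — vertex g appears in no bag.

A tree decomposition must satisfy three properties: every vertex lies in some bag; for every edge, both endpoints lie together in some bag; and for every vertex, the bags containing it form a connected subtree. Here vertex g appears in no bag, so the decomposition is invalid.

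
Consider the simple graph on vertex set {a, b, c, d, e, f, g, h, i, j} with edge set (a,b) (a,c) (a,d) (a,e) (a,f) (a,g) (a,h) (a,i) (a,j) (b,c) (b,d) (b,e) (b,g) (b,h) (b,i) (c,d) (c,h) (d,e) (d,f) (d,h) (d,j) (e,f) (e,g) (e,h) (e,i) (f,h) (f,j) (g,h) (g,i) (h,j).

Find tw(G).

4

A width-4 tree decomposition is:
Bags: B1 = {a, b, e, g, h}  B2 = {a, b, d, e, h}  B3 = {a, d, e, f, h}  B4 = {a, b, c, d, h}  B5 = {a, b, e, g, i}  B6 = {a, d, f, h, j}
Tree: B1–B2, B2–B3, B2–B4, B1–B5, B3–B6
The largest bag has 5 vertices, giving width 4; this decomposition certifies tw(G) ≤ 4. On the other hand G contains the 5-clique {a, b, c, d, h}. A clique must lie in a single bag of any decomposition, so no decomposition can have width below 4. Combining the bounds, tw(G) = 4.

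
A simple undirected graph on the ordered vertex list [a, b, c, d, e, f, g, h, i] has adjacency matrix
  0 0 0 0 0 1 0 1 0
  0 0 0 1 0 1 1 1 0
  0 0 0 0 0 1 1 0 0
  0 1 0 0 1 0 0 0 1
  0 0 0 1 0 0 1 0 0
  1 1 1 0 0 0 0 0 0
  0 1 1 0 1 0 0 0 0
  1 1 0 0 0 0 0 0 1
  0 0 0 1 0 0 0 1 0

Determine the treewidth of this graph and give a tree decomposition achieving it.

Every bag has size at most 4, so the width is 4 − 1 = 3 and tw(G) ≤ 3. For the lower bound: the 4 vertex sets {a,c,f}, {g}, {b}, {d,e,h,i} are disjoint, each induces a connected subgraph, and every pair is joined by at least one edge of G. Contracting each set to a single vertex therefore yields K_{4} as a minor, and since treewidth is minor-monotone, tw(G) ≥ tw(K_{4}) = 3. Combining the bounds, tw(G) = 3.

Treewidth 3.
One optimal decomposition is:
Bags: B1 = {a, c, f, g}  B2 = {a, b, f, g}  B3 = {a, b, g, h}  B4 = {b, e, g, h}  B5 = {b, d, e, h}  B6 = {d, e, h, i}
Tree: B1–B2, B2–B3, B3–B4, B4–B5, B5–B6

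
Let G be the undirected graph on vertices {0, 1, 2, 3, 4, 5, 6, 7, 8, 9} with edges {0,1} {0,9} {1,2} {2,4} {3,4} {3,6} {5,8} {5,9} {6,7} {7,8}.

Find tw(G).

A width-2 tree decomposition is:
Bags: B1 = {5, 8, 9}  B2 = {7, 8, 9}  B3 = {6, 7, 9}  B4 = {3, 6, 9}  B5 = {3, 4, 9}  B6 = {2, 4, 9}  B7 = {1, 2, 9}  B8 = {0, 1, 9}
Tree: B1–B2, B2–B3, B3–B4, B4–B5, B5–B6, B6–B7, B7–B8
The largest bag has 3 vertices, giving width 2; this decomposition certifies tw(G) ≤ 2. The edges 9–5–8–7–6–3–4–2–1–0–9 form a cycle, so G is not a tree and its treewidth is at least 2. Therefore the treewidth is 2.

2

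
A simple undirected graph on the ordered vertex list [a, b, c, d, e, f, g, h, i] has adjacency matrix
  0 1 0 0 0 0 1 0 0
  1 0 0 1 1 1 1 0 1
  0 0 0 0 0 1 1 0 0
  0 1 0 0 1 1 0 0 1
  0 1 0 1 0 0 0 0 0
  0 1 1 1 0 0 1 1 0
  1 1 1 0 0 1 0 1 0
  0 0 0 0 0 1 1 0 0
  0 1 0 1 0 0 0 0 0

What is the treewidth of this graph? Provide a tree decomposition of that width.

Every bag has size at most 3, so the width is 3 − 1 = 2 and tw(G) ≤ 2. On the other hand G contains the 3-clique {f, g, h}. A clique must lie in a single bag of any decomposition, so no decomposition can have width below 2. Therefore the treewidth is 2.

Treewidth 2.
Bags: B1 = {b, f, g}  B2 = {a, b, g}  B3 = {b, d, f}  B4 = {b, d, i}  B5 = {b, d, e}  B6 = {f, g, h}  B7 = {c, f, g}
Tree: B1–B2, B1–B3, B3–B4, B3–B5, B1–B6, B6–B7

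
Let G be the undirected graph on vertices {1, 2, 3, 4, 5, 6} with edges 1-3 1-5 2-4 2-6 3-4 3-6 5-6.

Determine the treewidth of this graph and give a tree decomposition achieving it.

Treewidth 2.
One such decomposition:
Bags: B1 = {2, 3, 4}  B2 = {2, 3, 6}  B3 = {1, 3, 6}  B4 = {1, 5, 6}
Tree: B1–B2, B2–B3, B3–B4

Every bag has size at most 3, so the width is 3 − 1 = 2 and tw(G) ≤ 2. The edges 4–2–6–3–4 form a cycle, so G is not a tree and its treewidth is at least 2. Therefore the treewidth is 2.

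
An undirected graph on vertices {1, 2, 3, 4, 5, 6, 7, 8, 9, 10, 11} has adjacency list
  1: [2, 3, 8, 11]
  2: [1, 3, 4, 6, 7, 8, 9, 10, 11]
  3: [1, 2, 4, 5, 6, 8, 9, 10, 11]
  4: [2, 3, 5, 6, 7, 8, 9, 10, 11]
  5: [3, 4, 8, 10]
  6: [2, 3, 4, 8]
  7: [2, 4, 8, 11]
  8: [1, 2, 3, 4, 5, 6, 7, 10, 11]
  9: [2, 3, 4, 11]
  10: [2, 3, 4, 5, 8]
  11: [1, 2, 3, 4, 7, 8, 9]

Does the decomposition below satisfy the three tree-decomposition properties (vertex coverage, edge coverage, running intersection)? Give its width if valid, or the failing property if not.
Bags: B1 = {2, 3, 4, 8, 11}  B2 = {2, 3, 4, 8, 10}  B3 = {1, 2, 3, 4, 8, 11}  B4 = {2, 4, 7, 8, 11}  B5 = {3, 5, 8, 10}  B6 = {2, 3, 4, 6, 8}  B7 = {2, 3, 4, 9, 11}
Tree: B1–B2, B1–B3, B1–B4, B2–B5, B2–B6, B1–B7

A tree decomposition must satisfy three properties: every vertex lies in some bag; for every edge, both endpoints lie together in some bag; and for every vertex, the bags containing it form a connected subtree. Here edge (4,5) lies in no bag, so the decomposition is invalid.

No — edge (4,5) lies in no bag.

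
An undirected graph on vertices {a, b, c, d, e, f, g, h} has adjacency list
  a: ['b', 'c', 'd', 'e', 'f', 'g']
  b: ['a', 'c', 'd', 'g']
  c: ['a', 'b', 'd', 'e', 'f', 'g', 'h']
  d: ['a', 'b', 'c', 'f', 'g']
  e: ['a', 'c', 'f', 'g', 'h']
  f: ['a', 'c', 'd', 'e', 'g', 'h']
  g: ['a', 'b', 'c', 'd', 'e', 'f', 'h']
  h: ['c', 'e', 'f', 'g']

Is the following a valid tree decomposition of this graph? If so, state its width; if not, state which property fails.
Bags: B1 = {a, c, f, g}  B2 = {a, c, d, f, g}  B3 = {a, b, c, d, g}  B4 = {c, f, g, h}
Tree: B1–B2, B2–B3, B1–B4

No — vertex e appears in no bag.

A tree decomposition must satisfy three properties: every vertex lies in some bag; for every edge, both endpoints lie together in some bag; and for every vertex, the bags containing it form a connected subtree. Here vertex e appears in no bag, so the decomposition is invalid.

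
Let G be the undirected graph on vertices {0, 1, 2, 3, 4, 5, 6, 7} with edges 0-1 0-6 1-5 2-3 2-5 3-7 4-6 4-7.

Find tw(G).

A width-2 tree decomposition is:
Bags: B1 = {2, 3, 5}  B2 = {3, 5, 7}  B3 = {4, 5, 7}  B4 = {4, 5, 6}  B5 = {0, 5, 6}  B6 = {0, 1, 5}
Tree: B1–B2, B2–B3, B3–B4, B4–B5, B5–B6
Every bag has size at most 3, so the width is 3 − 1 = 2 and tw(G) ≤ 2. For the lower bound, G contains the cycle 5–2–3–7–4–6–0–1–5, so G is not a forest; only forests have treewidth ≤ 1, hence tw(G) ≥ 2. Hence tw(G) = 2 exactly.

2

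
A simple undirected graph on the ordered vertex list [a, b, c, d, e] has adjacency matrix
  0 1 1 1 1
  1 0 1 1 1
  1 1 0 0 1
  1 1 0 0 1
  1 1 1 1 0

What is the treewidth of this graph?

A width-3 tree decomposition is:
Bags: B1 = {a, b, d, e}  B2 = {a, b, c, e}
Tree: B1–B2
The largest bag has 4 vertices, giving width 3; this decomposition certifies tw(G) ≤ 3. On the other hand G contains the 4-clique {a, b, d, e}. A clique must lie in a single bag of any decomposition, so no decomposition can have width below 3. Therefore the treewidth is 3.

3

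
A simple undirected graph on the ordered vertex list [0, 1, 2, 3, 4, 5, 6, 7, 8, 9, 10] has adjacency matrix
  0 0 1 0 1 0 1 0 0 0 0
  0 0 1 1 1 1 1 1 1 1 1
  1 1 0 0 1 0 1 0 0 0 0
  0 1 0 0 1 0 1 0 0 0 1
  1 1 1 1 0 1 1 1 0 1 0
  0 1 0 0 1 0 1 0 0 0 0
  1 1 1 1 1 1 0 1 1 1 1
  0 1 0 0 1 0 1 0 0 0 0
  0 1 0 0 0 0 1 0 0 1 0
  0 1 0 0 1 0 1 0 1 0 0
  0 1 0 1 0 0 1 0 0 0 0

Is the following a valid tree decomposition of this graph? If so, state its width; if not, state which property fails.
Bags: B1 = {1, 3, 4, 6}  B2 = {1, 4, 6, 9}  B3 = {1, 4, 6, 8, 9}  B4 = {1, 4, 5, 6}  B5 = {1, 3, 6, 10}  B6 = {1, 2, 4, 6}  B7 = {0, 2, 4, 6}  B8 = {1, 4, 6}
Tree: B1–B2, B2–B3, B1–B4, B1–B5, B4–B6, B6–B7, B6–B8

A tree decomposition must satisfy three properties: every vertex lies in some bag; for every edge, both endpoints lie together in some bag; and for every vertex, the bags containing it form a connected subtree. Here vertex 7 appears in no bag, so the decomposition is invalid.

No — vertex 7 appears in no bag.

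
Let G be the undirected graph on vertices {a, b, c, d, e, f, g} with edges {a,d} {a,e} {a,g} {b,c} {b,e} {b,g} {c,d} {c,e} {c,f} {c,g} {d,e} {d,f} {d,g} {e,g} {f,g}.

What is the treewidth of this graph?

3

A width-3 tree decomposition is:
Bags: B1 = {c, d, e, g}  B2 = {c, d, f, g}  B3 = {b, c, e, g}  B4 = {a, d, e, g}
Tree: B1–B2, B1–B3, B1–B4
Every bag has size at most 4, so the width is 4 − 1 = 3 and tw(G) ≤ 3. On the other hand G contains the 4-clique {c, d, e, g}. A clique must lie in a single bag of any decomposition, so no decomposition can have width below 3. Therefore the treewidth is 3.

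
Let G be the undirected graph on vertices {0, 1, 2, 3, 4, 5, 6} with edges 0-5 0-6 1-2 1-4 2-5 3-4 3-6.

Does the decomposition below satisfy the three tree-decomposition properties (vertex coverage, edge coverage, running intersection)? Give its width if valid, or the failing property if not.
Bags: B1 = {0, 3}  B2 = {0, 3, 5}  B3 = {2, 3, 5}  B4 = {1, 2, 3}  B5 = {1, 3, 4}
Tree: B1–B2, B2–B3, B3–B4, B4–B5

A tree decomposition must satisfy three properties: every vertex lies in some bag; for every edge, both endpoints lie together in some bag; and for every vertex, the bags containing it form a connected subtree. Here vertex 6 appears in no bag, so the decomposition is invalid.

No — vertex 6 appears in no bag.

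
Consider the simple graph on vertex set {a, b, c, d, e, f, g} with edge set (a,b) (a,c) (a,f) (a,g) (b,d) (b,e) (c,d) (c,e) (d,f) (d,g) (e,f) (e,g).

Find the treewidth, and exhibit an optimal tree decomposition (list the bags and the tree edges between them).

The largest bag has 4 vertices, giving width 3; this decomposition certifies tw(G) ≤ 3. For the lower bound: the 4 vertex sets {a,g}, {c,e}, {d}, {b} are disjoint, each induces a connected subgraph, and every pair is joined by at least one edge of G. Contracting each set to a single vertex therefore yields K_{4} as a minor, and since treewidth is minor-monotone, tw(G) ≥ tw(K_{4}) = 3. Therefore the treewidth is 3.

Treewidth 3.
One optimal decomposition is:
Bags: B1 = {a, d, e, g}  B2 = {a, c, d, e}  B3 = {a, b, d, e}  B4 = {a, d, e, f}
Tree: B1–B2, B2–B3, B3–B4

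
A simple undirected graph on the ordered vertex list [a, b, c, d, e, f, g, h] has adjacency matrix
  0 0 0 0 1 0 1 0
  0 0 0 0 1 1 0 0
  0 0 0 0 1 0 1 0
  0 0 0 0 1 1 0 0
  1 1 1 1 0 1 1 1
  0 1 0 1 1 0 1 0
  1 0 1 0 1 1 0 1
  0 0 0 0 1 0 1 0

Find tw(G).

A width-2 tree decomposition is:
Bags: B1 = {e, f, g}  B2 = {a, e, g}  B3 = {b, e, f}  B4 = {c, e, g}  B5 = {e, g, h}  B6 = {d, e, f}
Tree: B1–B2, B1–B3, B2–B4, B1–B5, B1–B6
Each bag holds 3 vertices, so the decomposition has width 2, which upper-bounds the treewidth. On the other hand G contains the 3-clique {d, e, f}. A clique must lie in a single bag of any decomposition, so no decomposition can have width below 2. Hence tw(G) = 2 exactly.

2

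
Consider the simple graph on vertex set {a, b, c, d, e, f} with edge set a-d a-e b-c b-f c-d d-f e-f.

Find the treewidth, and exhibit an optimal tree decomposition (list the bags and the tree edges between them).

Treewidth 2.
One such decomposition:
Bags: B1 = {b, c, d}  B2 = {b, d, f}  B3 = {a, d, f}  B4 = {a, e, f}
Tree: B1–B2, B2–B3, B3–B4

The largest bag has 3 vertices, giving width 2; this decomposition certifies tw(G) ≤ 2. Since c–b–f–d–c is a cycle in G, G is not acyclic. Forests are exactly the graphs of treewidth ≤ 1, so tw(G) ≥ 2. Therefore the treewidth is 2.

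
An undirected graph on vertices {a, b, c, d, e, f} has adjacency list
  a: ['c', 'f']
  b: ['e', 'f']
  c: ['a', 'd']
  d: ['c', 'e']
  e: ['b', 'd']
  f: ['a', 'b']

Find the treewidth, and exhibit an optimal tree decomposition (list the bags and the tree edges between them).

The largest bag has 3 vertices, giving width 2; this decomposition certifies tw(G) ≤ 2. Since a–f–b–e–d–c–a is a cycle in G, G is not acyclic. Forests are exactly the graphs of treewidth ≤ 1, so tw(G) ≥ 2. Therefore the treewidth is 2.

Treewidth 2.
One optimal decomposition is:
Bags: B1 = {a, b, f}  B2 = {a, b, e}  B3 = {a, d, e}  B4 = {a, c, d}
Tree: B1–B2, B2–B3, B3–B4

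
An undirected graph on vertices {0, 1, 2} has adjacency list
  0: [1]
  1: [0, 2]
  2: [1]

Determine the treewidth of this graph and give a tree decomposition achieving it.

Treewidth 1.
Bags: B1 = {1, 2}  B2 = {0, 1}
Tree: B1–B2

Every bag has size at most 2, so the width is 2 − 1 = 1 and tw(G) ≤ 1. Any graph with an edge has treewidth ≥ 1, and G has the edge 2–1. Therefore the treewidth is 1.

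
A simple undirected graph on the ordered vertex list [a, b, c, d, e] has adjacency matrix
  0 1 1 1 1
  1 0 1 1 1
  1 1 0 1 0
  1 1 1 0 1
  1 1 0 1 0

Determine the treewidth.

3

A width-3 tree decomposition is:
Bags: B1 = {a, b, d, e}  B2 = {a, b, c, d}
Tree: B1–B2
Each bag holds 4 vertices, so the decomposition has width 3, which upper-bounds the treewidth. On the other hand G contains the 4-clique {a, b, d, e}. A clique must lie in a single bag of any decomposition, so no decomposition can have width below 3. The upper and lower bounds meet at 3, so that is the treewidth.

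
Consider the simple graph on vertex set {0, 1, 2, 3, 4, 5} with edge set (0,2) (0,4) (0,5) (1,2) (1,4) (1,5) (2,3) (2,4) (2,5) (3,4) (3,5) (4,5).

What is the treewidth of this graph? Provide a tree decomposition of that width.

Each bag holds 4 vertices, so the decomposition has width 3, which upper-bounds the treewidth. Conversely, {0, 2, 4, 5} is a clique of size 4, and the vertices of any clique must share a bag in every tree decomposition; so some bag has ≥ 4 vertices and tw(G) ≥ 3. The upper and lower bounds meet at 3, so that is the treewidth.

Treewidth 3.
Bags: B1 = {0, 2, 4, 5}  B2 = {1, 2, 4, 5}  B3 = {2, 3, 4, 5}
Tree: B1–B2, B1–B3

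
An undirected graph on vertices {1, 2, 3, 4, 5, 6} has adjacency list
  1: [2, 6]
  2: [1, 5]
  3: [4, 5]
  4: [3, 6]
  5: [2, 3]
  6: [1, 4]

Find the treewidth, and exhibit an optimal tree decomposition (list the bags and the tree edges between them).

Treewidth 2.
One such decomposition:
Bags: B1 = {1, 2, 5}  B2 = {1, 3, 5}  B3 = {1, 3, 4}  B4 = {1, 4, 6}
Tree: B1–B2, B2–B3, B3–B4

The largest bag has 3 vertices, giving width 2; this decomposition certifies tw(G) ≤ 2. The edges 1–2–5–3–4–6–1 form a cycle, so G is not a tree and its treewidth is at least 2. Therefore the treewidth is 2.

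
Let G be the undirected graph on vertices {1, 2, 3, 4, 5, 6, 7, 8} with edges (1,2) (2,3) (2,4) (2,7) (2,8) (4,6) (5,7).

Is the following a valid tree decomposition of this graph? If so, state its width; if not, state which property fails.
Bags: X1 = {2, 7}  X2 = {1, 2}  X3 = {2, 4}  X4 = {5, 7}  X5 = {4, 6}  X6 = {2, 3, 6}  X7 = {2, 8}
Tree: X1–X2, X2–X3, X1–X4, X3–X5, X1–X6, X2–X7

A tree decomposition must satisfy three properties: every vertex lies in some bag; for every edge, both endpoints lie together in some bag; and for every vertex, the bags containing it form a connected subtree. Here bags containing vertex 6 are not connected in the tree, so the decomposition is invalid.

No — bags containing vertex 6 are not connected in the tree.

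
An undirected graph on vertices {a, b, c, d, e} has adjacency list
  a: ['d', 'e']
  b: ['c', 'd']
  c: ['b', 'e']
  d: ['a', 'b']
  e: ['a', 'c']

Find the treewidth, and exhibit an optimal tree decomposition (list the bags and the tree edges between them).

The largest bag has 3 vertices, giving width 2; this decomposition certifies tw(G) ≤ 2. The edges d–b–c–e–a–d form a cycle, so G is not a tree and its treewidth is at least 2. Combining the bounds, tw(G) = 2.

Treewidth 2.
One optimal decomposition is:
Bags: B1 = {b, c, d}  B2 = {c, d, e}  B3 = {a, d, e}
Tree: B1–B2, B2–B3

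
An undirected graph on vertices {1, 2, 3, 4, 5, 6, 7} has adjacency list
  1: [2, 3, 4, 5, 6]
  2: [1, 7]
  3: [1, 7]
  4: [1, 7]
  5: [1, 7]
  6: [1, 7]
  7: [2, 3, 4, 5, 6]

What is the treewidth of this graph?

A width-2 tree decomposition is:
Bags: B1 = {1, 6, 7}  B2 = {1, 3, 7}  B3 = {1, 2, 7}  B4 = {1, 4, 7}  B5 = {1, 5, 7}
Tree: B1–B2, B2–B3, B3–B4, B4–B5
The largest bag has 3 vertices, giving width 2; this decomposition certifies tw(G) ≤ 2. For the lower bound, G contains the cycle 7–6–1–3–7, so G is not a forest; only forests have treewidth ≤ 1, hence tw(G) ≥ 2. Hence tw(G) = 2 exactly.

2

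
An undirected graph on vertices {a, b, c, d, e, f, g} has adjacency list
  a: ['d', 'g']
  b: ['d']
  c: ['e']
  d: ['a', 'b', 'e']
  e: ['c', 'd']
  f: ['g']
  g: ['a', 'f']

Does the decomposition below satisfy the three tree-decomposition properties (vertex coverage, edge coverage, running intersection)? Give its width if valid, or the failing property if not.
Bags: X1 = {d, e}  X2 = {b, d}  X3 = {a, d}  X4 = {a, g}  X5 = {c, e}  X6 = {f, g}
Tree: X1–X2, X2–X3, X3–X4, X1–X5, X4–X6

Every vertex of G appears in some bag (union = {a, b, c, d, e, f, g}); every edge is covered by a bag; and for each vertex v the set of bags containing v is connected in the bag tree. The decomposition is therefore valid. The largest bag has 2 vertices, so the width is 1.

Yes; width 1.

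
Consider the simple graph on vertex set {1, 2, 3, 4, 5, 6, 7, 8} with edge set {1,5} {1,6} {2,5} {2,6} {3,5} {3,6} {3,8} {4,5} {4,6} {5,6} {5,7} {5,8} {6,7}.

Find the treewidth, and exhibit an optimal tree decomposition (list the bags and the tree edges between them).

Each bag holds 3 vertices, so the decomposition has width 2, which upper-bounds the treewidth. For the lower bound, the 3 vertices {3, 5, 8} are pairwise adjacent, and any tree decomposition puts a clique entirely inside one bag — forcing width ≥ 2. Therefore the treewidth is 2.

Treewidth 2.
One optimal decomposition is:
Bags: B1 = {5, 6, 7}  B2 = {3, 5, 6}  B3 = {1, 5, 6}  B4 = {2, 5, 6}  B5 = {3, 5, 8}  B6 = {4, 5, 6}
Tree: B1–B2, B2–B3, B3–B4, B2–B5, B4–B6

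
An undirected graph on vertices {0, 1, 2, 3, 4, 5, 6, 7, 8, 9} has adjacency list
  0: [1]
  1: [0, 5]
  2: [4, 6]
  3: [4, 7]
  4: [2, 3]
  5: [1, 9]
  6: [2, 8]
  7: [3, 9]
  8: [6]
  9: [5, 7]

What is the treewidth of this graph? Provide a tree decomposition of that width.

Treewidth 1.
One optimal decomposition is:
Bags: B1 = {6, 8}  B2 = {2, 6}  B3 = {2, 4}  B4 = {3, 4}  B5 = {3, 7}  B6 = {7, 9}  B7 = {5, 9}  B8 = {1, 5}  B9 = {0, 1}
Tree: B1–B2, B2–B3, B3–B4, B4–B5, B5–B6, B6–B7, B7–B8, B8–B9

Each bag holds 2 vertices, so the decomposition has width 1, which upper-bounds the treewidth. Any graph with an edge has treewidth ≥ 1, and G has the edge 8–6. Hence tw(G) = 1 exactly.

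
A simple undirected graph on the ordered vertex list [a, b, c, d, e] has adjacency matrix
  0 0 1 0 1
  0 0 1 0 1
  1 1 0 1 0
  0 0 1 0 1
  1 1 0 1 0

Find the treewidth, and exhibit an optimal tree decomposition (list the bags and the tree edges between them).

Every bag has size at most 3, so the width is 3 − 1 = 2 and tw(G) ≤ 2. Since c–b–e–d–c is a cycle in G, G is not acyclic. Forests are exactly the graphs of treewidth ≤ 1, so tw(G) ≥ 2. Hence tw(G) = 2 exactly.

Treewidth 2.
One such decomposition:
Bags: B1 = {b, c, e}  B2 = {c, d, e}  B3 = {a, c, e}
Tree: B1–B2, B2–B3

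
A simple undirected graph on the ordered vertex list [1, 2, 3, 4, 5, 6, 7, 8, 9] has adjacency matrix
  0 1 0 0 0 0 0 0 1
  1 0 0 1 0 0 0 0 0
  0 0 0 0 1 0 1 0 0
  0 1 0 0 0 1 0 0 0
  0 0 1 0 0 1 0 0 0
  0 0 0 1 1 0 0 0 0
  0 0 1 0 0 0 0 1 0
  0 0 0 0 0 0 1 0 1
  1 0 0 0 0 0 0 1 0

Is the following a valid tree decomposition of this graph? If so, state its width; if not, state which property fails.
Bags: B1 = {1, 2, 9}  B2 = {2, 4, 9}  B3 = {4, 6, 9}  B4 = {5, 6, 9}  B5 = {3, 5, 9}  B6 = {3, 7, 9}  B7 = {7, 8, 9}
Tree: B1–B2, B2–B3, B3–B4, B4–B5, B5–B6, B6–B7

Yes; width 2.

Vertex coverage: the bags together contain {1, 2, 3, 4, 5, 6, 7, 8, 9}, the full vertex set. Edge coverage: each edge of G has both endpoints in at least one bag. Running intersection: for every vertex, the bags containing it form a connected subtree. All three properties hold, so this is a valid tree decomposition of width max|bag| − 1 = 2, and hence tw(G) ≤ 2.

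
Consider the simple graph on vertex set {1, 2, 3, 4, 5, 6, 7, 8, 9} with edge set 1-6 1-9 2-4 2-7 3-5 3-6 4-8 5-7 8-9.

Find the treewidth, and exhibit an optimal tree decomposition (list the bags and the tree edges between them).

The largest bag has 3 vertices, giving width 2; this decomposition certifies tw(G) ≤ 2. For the lower bound, G contains the cycle 1–9–8–4–2–7–5–3–6–1, so G is not a forest; only forests have treewidth ≤ 1, hence tw(G) ≥ 2. Combining the bounds, tw(G) = 2.

Treewidth 2.
One optimal decomposition is:
Bags: B1 = {1, 8, 9}  B2 = {1, 4, 8}  B3 = {1, 2, 4}  B4 = {1, 2, 7}  B5 = {1, 5, 7}  B6 = {1, 3, 5}  B7 = {1, 3, 6}
Tree: B1–B2, B2–B3, B3–B4, B4–B5, B5–B6, B6–B7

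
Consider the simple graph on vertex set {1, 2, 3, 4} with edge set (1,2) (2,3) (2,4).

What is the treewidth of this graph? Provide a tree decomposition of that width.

The largest bag has 2 vertices, giving width 1; this decomposition certifies tw(G) ≤ 1. G has an edge, so its treewidth is at least 1. Hence tw(G) = 1 exactly.

Treewidth 1.
Bags: B1 = {2, 3}  B2 = {1, 2}  B3 = {2, 4}
Tree: B1–B2, B2–B3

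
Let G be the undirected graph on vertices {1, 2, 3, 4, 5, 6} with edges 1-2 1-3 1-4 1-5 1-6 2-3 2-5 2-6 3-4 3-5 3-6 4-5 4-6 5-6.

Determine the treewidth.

A width-4 tree decomposition is:
Bags: B1 = {1, 2, 3, 5, 6}  B2 = {1, 3, 4, 5, 6}
Tree: B1–B2
Each bag holds 5 vertices, so the decomposition has width 4, which upper-bounds the treewidth. Conversely, {1, 2, 3, 5, 6} is a clique of size 5, and the vertices of any clique must share a bag in every tree decomposition; so some bag has ≥ 5 vertices and tw(G) ≥ 4. Combining the bounds, tw(G) = 4.

4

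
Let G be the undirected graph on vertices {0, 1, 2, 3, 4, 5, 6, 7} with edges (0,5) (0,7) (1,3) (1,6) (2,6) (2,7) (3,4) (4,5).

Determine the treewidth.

A width-2 tree decomposition is:
Bags: B1 = {0, 2, 7}  B2 = {0, 2, 5}  B3 = {2, 4, 5}  B4 = {2, 3, 4}  B5 = {1, 2, 3}  B6 = {1, 2, 6}
Tree: B1–B2, B2–B3, B3–B4, B4–B5, B5–B6
Each bag holds 3 vertices, so the decomposition has width 2, which upper-bounds the treewidth. For the lower bound, G contains the cycle 2–7–0–5–4–3–1–6–2, so G is not a forest; only forests have treewidth ≤ 1, hence tw(G) ≥ 2. The upper and lower bounds meet at 2, so that is the treewidth.

2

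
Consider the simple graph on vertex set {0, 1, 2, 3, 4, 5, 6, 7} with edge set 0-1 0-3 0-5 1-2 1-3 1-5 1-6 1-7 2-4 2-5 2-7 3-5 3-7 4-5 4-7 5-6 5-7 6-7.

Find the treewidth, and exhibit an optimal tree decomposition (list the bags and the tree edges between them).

The largest bag has 4 vertices, giving width 3; this decomposition certifies tw(G) ≤ 3. Conversely, {0, 1, 3, 5} is a clique of size 4, and the vertices of any clique must share a bag in every tree decomposition; so some bag has ≥ 4 vertices and tw(G) ≥ 3. Combining the bounds, tw(G) = 3.

Treewidth 3.
One such decomposition:
Bags: B1 = {1, 2, 5, 7}  B2 = {1, 5, 6, 7}  B3 = {2, 4, 5, 7}  B4 = {1, 3, 5, 7}  B5 = {0, 1, 3, 5}
Tree: B1–B2, B1–B3, B1–B4, B4–B5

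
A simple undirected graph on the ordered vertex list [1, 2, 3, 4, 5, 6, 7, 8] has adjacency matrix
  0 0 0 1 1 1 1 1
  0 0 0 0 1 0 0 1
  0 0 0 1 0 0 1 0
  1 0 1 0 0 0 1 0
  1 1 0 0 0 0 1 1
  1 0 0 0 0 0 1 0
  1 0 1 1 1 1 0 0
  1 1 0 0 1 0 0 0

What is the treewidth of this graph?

A width-2 tree decomposition is:
Bags: B1 = {1, 5, 7}  B2 = {1, 4, 7}  B3 = {1, 6, 7}  B4 = {1, 5, 8}  B5 = {3, 4, 7}  B6 = {2, 5, 8}
Tree: B1–B2, B2–B3, B1–B4, B2–B5, B4–B6
Every bag has size at most 3, so the width is 3 − 1 = 2 and tw(G) ≤ 2. For the lower bound, the 3 vertices {1, 5, 8} are pairwise adjacent, and any tree decomposition puts a clique entirely inside one bag — forcing width ≥ 2. Hence tw(G) = 2 exactly.

2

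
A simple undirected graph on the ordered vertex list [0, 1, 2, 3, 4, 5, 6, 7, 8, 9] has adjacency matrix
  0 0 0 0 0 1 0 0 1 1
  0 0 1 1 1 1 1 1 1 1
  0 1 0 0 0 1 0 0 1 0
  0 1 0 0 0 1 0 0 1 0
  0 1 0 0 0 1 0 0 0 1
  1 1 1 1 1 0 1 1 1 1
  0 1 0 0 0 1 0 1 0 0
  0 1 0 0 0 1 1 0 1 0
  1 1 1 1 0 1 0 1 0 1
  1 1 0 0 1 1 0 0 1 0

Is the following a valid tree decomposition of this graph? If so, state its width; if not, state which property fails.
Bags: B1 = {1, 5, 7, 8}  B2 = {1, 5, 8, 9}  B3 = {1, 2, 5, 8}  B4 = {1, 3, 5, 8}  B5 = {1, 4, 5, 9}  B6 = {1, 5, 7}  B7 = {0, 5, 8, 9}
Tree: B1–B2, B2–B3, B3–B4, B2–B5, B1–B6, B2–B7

No — vertex 6 appears in no bag.

A tree decomposition must satisfy three properties: every vertex lies in some bag; for every edge, both endpoints lie together in some bag; and for every vertex, the bags containing it form a connected subtree. Here vertex 6 appears in no bag, so the decomposition is invalid.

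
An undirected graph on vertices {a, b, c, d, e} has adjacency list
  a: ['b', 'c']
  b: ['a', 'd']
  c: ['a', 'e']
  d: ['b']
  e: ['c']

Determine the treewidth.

A width-1 tree decomposition is:
Bags: B1 = {c, e}  B2 = {a, c}  B3 = {a, b}  B4 = {b, d}
Tree: B1–B2, B2–B3, B3–B4
Each bag holds 2 vertices, so the decomposition has width 1, which upper-bounds the treewidth. Any graph with an edge has treewidth ≥ 1, and G has the edge e–c. Hence tw(G) = 1 exactly.

1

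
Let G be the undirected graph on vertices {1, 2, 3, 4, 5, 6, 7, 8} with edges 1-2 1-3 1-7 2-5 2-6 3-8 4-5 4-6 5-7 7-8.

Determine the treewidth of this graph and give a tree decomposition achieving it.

Each bag holds 3 vertices, so the decomposition has width 2, which upper-bounds the treewidth. The edges 8–3–1–7–8 form a cycle, so G is not a tree and its treewidth is at least 2. The upper and lower bounds meet at 2, so that is the treewidth.

Treewidth 2.
Bags: B1 = {3, 7, 8}  B2 = {1, 3, 7}  B3 = {1, 5, 7}  B4 = {1, 2, 5}  B5 = {2, 4, 5}  B6 = {2, 4, 6}
Tree: B1–B2, B2–B3, B3–B4, B4–B5, B5–B6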